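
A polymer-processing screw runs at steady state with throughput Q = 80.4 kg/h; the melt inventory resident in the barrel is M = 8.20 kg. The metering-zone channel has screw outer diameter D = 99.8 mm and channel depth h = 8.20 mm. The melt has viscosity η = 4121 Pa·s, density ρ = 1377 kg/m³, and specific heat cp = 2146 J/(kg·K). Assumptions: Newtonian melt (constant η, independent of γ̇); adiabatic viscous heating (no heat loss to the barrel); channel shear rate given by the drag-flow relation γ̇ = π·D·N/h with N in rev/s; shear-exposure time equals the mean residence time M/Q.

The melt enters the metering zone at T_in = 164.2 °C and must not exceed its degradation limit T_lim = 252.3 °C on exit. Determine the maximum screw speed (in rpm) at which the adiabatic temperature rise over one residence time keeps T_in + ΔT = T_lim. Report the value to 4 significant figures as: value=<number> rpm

value=20.58 rpm

Q_s = Q / 3600 = 80.4 / 3600 = 0.0223333 kg/s
Mean residence time: t_res = M/Q_s = 8.20 kg / 0.0223333 kg/s = 367.164 s
D = 99.8 mm = 0.0998 m;  h = 8.20 mm = 0.0082 m
ΔT_a = T_lim − T_in = 252.3 − 164.2 = 88.1 K
γ̇_max² = ΔT_a·ρ·cp/(η·t_res) = 88.1·1377·2146/(4121·367.164) = 172.059 s⁻²
γ̇_max = sqrt(172.059) = 13.1171 s⁻¹
N_max = γ̇_max h / (πD) = 13.1171·0.0082/(π·0.0998) = 0.343061 rev/s → ×60 = 20.5837 rpm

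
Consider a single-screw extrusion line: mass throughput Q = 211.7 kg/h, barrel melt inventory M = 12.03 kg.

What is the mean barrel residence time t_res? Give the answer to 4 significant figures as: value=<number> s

Q_s = Q / 3600 = 211.7 / 3600 = 0.0588056 kg/s
t_res = M / Q_s = 12.03 / 0.0588056 = 204.573 s

value=204.6 s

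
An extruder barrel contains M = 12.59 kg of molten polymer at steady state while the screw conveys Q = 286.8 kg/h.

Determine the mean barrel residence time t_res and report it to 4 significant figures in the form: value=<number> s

Throughput in SI: Q_s = 286.8 kg/h ÷ 3600 s/h = 0.0796667 kg/s
t_res = M / Q_s = 12.59 ÷ 0.0796667 = 158.033 s

value=158.0 s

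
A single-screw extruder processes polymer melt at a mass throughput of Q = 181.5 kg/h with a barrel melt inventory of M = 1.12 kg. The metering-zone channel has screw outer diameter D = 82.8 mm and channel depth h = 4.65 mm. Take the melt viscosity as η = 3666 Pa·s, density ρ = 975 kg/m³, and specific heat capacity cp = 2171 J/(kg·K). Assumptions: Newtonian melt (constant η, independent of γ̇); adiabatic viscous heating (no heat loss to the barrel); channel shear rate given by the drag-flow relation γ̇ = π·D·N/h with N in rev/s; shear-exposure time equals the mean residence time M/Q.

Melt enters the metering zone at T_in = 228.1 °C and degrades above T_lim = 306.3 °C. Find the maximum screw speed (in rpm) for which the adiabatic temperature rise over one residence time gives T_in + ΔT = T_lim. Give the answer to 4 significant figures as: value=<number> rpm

value=48.36 rpm

Q_s = Q / 3600 = 181.5 / 3600 = 0.0504167 kg/s
t_res = M / Q_s = 1.12 ÷ 0.0504167 = 22.2149 s
Geometry in SI: D = 82.8 mm → 0.0828 m, h = 4.65 mm → 0.00465 m
Allowable rise: ΔT_a = T_lim − T_in = 306.3 − 228.1 = 78.2 K
γ̇_max² = ΔT_a·ρ·cp/(η·t_res) = 78.2·975·2171/(3666·22.2149) = 2032.52 s⁻²
γ̇_max = √2032.52 = 45.0835 s⁻¹
Solve γ̇ = πDN/h for N: N_max = γ̇_max·h/(π·D) = 45.0835 × 0.00465 / (π × 0.0828) = 0.805917 rev/s = 48.355 rpm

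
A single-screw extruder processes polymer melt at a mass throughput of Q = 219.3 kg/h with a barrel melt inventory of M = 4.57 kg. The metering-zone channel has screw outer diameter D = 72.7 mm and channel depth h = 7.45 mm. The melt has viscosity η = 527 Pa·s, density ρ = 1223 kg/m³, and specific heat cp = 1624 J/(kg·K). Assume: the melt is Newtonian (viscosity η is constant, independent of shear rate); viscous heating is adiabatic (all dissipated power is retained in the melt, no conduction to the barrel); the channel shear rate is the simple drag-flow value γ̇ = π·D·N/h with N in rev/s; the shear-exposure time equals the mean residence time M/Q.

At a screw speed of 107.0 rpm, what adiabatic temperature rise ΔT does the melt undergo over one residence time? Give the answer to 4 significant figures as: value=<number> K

value=59.50 K

Convert throughput: Q = 219.3 kg/h = 219.3/3600 = 0.0609167 kg/s
t_res = M / Q_s = 4.57 / 0.0609167 = 75.0205 s
Geometry in metres: D = 72.7 mm → 0.0727 m, h = 7.45 mm → 0.00745 m; screw speed N = 107.0 rpm = 1.78333 rev/s
γ̇ = π D N / h = (π)(0.0727)(1.78333) / 0.00745 = 54.6714 s⁻¹
ΔT = η·γ̇²·t_res/(ρ·cp) = [527 × 54.6714² × 75.0205] / [1223 × 1624] = 59.4976 K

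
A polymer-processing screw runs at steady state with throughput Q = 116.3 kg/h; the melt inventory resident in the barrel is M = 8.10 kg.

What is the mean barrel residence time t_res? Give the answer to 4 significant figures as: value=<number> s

Convert throughput: Q = 116.3 kg/h = 116.3/3600 = 0.0323056 kg/s
t_res = M / Q_s = 8.10 ÷ 0.0323056 = 250.731 s

value=250.7 s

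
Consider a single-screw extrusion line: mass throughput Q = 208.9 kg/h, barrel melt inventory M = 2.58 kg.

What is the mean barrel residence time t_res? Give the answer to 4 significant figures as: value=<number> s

value=44.46 s

Convert throughput: Q = 208.9 kg/h = 208.9/3600 = 0.0580278 kg/s
t_res = M / Q_s = 2.58 / 0.0580278 = 44.4615 s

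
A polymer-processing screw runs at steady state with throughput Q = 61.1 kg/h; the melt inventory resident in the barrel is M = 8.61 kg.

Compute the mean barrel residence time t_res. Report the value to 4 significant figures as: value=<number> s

value=507.3 s

Q_s = Q / 3600 = 61.1 / 3600 = 0.0169722 kg/s
t_res = M / Q_s = 8.61 ÷ 0.0169722 = 507.3 s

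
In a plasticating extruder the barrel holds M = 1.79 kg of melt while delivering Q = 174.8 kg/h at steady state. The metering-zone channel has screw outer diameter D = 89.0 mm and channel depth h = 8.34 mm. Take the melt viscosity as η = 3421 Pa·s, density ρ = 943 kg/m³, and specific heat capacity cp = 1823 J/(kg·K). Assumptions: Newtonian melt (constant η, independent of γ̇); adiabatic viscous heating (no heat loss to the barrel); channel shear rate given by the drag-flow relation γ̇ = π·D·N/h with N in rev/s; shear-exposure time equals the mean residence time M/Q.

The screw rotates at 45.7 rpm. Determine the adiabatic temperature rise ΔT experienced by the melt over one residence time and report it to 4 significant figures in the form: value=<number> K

value=47.84 K

Q_s = Q / 3600 = 174.8 / 3600 = 0.0485556 kg/s
Mean residence time: t_res = M/Q_s = 1.79 kg / 0.0485556 kg/s = 36.865 s
D = 89.0 mm = 0.089 m;  h = 8.34 mm = 0.00834 m;  N = 45.7 rpm / 60 = 0.761667 rev/s
Shear rate: γ̇ = πDN/h = π·0.089·0.761667/0.00834 = 25.5352 s⁻¹
Adiabatic rise: ΔT = η γ̇² t_res / (ρ cp) = 3421·(25.5352)²·36.865 / (943·1823) = 47.8351 K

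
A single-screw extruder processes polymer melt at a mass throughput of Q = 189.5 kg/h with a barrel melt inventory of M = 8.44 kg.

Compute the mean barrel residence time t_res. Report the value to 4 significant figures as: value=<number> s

Convert throughput: Q = 189.5 kg/h = 189.5/3600 = 0.0526389 kg/s
Mean residence time: t_res = M/Q_s = 8.44 kg / 0.0526389 kg/s = 160.338 s

value=160.3 s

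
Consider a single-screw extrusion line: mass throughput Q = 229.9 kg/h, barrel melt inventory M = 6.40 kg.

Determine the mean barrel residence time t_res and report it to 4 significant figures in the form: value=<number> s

Q_s = Q / 3600 = 229.9 / 3600 = 0.0638611 kg/s
t_res = M / Q_s = 6.40 / 0.0638611 = 100.217 s

value=100.2 s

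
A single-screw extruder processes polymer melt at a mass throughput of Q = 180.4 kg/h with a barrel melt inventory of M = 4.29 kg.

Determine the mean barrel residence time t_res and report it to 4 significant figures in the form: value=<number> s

Convert throughput: Q = 180.4 kg/h = 180.4/3600 = 0.0501111 kg/s
t_res = M / Q_s = 4.29 / 0.0501111 = 85.6098 s

value=85.61 s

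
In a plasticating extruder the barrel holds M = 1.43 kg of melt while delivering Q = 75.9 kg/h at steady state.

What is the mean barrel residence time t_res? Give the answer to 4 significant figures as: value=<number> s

Throughput in SI: Q_s = 75.9 kg/h ÷ 3600 s/h = 0.0210833 kg/s
t_res = M / Q_s = 1.43 / 0.0210833 = 67.8261 s

value=67.83 s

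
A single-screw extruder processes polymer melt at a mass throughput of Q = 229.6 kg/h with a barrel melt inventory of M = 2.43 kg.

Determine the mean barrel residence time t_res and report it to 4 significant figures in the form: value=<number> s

Q_s = Q / 3600 = 229.6 / 3600 = 0.0637778 kg/s
Mean residence time: t_res = M/Q_s = 2.43 kg / 0.0637778 kg/s = 38.101 s

value=38.10 s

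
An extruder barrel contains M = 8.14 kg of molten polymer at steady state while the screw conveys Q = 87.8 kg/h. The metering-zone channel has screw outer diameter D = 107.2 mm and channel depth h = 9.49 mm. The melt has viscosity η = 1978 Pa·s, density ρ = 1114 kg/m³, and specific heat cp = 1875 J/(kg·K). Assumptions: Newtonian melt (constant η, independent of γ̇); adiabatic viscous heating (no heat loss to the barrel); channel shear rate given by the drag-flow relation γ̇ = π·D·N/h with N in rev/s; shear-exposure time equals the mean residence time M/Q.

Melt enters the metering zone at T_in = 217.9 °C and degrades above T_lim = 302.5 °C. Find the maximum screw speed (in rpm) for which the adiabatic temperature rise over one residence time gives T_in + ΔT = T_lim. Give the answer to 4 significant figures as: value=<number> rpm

value=27.66 rpm

Throughput in SI: Q_s = 87.8 kg/h ÷ 3600 s/h = 0.0243889 kg/s
t_res = M / Q_s = 8.14 / 0.0243889 = 333.759 s
Convert to metres: D = 0.1072 m, h = 0.00949 m
Allowable rise: ΔT_a = T_lim − T_in = 302.5 − 217.9 = 84.6 K
γ̇_max² = ΔT_a·ρ·cp / (η·t_res) = [84.6 × 1114 × 1875] / [1978 × 333.759] = 267.669 s⁻²
γ̇_max = √267.669 = 16.3606 s⁻¹
N_max = γ̇_max·h / (π·D) = 16.3606 · 0.00949 / (π · 0.1072) = 0.461021 rev/s = 27.6613 rpm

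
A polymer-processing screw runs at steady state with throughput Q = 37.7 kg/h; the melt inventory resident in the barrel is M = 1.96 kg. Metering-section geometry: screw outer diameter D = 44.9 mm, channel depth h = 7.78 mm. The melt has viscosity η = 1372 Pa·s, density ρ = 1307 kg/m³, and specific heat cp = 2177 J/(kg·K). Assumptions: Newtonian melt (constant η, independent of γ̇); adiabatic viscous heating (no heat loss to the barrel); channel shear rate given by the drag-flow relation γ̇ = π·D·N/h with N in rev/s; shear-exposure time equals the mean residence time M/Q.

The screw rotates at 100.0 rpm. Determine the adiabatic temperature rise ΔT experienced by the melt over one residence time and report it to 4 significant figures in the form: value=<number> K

Convert throughput: Q = 37.7 kg/h = 37.7/3600 = 0.0104722 kg/s
t_res = M / Q_s = 1.96 / 0.0104722 = 187.162 s
Convert to SI: D = 0.0449 m, h = 0.00778 m, N = 100.0/60 = 1.66667 rev/s
γ̇ = π D N / h = (π)(0.0449)(1.66667) / 0.00778 = 30.218 s⁻¹
ΔT = η·γ̇²·t_res/(ρ·cp) = [1372 × 30.218² × 187.162] / [1307 × 2177] = 82.4077 K

value=82.41 K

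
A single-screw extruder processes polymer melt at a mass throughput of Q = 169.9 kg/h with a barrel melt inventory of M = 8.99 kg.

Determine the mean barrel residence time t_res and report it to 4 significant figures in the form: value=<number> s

value=190.5 s

Q_s = Q / 3600 = 169.9 / 3600 = 0.0471944 kg/s
Mean residence time: t_res = M/Q_s = 8.99 kg / 0.0471944 kg/s = 190.489 s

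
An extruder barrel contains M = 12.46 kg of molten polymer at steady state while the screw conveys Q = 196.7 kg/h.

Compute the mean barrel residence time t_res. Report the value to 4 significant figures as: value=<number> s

value=228.0 s

Q_s = Q / 3600 = 196.7 / 3600 = 0.0546389 kg/s
t_res = M / Q_s = 12.46 / 0.0546389 = 228.043 s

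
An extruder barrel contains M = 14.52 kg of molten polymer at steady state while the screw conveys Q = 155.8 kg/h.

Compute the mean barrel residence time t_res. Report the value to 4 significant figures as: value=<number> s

value=335.5 s

Q_s = Q / 3600 = 155.8 / 3600 = 0.0432778 kg/s
Mean residence time: t_res = M/Q_s = 14.52 kg / 0.0432778 kg/s = 335.507 s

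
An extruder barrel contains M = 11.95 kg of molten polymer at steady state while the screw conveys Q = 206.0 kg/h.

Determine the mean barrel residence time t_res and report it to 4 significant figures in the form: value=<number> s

value=208.8 s

Convert throughput: Q = 206.0 kg/h = 206.0/3600 = 0.0572222 kg/s
t_res = M / Q_s = 11.95 / 0.0572222 = 208.835 s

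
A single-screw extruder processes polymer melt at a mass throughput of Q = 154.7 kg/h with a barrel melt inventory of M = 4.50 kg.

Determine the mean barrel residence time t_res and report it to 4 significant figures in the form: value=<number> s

value=104.7 s

Q_s = Q / 3600 = 154.7 / 3600 = 0.0429722 kg/s
t_res = M / Q_s = 4.50 / 0.0429722 = 104.719 s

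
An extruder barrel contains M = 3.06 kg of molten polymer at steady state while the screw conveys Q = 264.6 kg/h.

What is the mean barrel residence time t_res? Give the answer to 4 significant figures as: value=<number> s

Convert throughput: Q = 264.6 kg/h = 264.6/3600 = 0.0735 kg/s
Mean residence time: t_res = M/Q_s = 3.06 kg / 0.0735 kg/s = 41.6327 s

value=41.63 s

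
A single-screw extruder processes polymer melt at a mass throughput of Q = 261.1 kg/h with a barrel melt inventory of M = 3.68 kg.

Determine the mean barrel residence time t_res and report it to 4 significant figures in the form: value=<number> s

Convert throughput: Q = 261.1 kg/h = 261.1/3600 = 0.0725278 kg/s
t_res = M / Q_s = 3.68 ÷ 0.0725278 = 50.7392 s

value=50.74 s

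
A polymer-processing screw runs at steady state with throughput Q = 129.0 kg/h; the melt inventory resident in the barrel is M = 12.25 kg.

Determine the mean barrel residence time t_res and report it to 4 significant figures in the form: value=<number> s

Convert throughput: Q = 129.0 kg/h = 129.0/3600 = 0.0358333 kg/s
t_res = M / Q_s = 12.25 / 0.0358333 = 341.86 s

value=341.9 s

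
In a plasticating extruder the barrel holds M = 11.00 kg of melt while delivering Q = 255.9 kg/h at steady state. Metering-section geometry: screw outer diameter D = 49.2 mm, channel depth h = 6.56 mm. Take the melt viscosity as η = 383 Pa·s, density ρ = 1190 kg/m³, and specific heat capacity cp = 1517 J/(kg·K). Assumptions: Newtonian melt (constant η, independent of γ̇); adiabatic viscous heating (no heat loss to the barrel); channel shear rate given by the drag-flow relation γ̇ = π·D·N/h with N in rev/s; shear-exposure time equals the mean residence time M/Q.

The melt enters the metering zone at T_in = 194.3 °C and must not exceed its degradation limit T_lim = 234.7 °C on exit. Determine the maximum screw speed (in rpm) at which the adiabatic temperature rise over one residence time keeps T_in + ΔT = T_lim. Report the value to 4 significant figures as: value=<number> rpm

value=89.33 rpm

Q_s = Q / 3600 = 255.9 / 3600 = 0.0710833 kg/s
t_res = M / Q_s = 11.00 / 0.0710833 = 154.748 s
D = 49.2 mm = 0.0492 m;  h = 6.56 mm = 0.00656 m
ΔT_a = T_lim − T_in = 234.7 °C − 194.3 °C = 40.4 K
γ̇_max² = ΔT_a·ρ·cp / (η·t_res) = [40.4 × 1190 × 1517] / [383 × 154.748] = 1230.52 s⁻²
Take the square root: γ̇_max = √(1230.52) = 35.0788 s⁻¹
N_max = γ̇_max·h / (π·D) = 35.0788 · 0.00656 / (π · 0.0492) = 1.48879 rev/s = 89.3275 rpm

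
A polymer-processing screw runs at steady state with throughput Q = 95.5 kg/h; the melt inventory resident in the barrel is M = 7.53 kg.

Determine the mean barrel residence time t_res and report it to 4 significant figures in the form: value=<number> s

Q_s = Q / 3600 = 95.5 / 3600 = 0.0265278 kg/s
Mean residence time: t_res = M/Q_s = 7.53 kg / 0.0265278 kg/s = 283.853 s

value=283.9 s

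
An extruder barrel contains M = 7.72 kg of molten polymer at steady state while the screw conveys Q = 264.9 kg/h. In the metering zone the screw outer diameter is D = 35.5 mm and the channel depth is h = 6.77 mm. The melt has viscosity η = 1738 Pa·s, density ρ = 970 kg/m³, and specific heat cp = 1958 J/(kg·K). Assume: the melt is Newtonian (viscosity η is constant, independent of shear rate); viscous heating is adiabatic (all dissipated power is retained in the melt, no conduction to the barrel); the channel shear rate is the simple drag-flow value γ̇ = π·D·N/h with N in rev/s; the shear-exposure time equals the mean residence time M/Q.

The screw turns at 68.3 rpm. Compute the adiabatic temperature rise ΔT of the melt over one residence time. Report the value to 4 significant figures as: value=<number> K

value=33.76 K

Convert throughput: Q = 264.9 kg/h = 264.9/3600 = 0.0735833 kg/s
Mean residence time: t_res = M/Q_s = 7.72 kg / 0.0735833 kg/s = 104.915 s
Geometry in metres: D = 35.5 mm → 0.0355 m, h = 6.77 mm → 0.00677 m; screw speed N = 68.3 rpm = 1.13833 rev/s
γ̇ = π D N / h = (π)(0.0355)(1.13833) / 0.00677 = 18.7525 s⁻¹
Adiabatic rise: ΔT = η γ̇² t_res / (ρ cp) = 1738·(18.7525)²·104.915 / (970·1958) = 33.7615 K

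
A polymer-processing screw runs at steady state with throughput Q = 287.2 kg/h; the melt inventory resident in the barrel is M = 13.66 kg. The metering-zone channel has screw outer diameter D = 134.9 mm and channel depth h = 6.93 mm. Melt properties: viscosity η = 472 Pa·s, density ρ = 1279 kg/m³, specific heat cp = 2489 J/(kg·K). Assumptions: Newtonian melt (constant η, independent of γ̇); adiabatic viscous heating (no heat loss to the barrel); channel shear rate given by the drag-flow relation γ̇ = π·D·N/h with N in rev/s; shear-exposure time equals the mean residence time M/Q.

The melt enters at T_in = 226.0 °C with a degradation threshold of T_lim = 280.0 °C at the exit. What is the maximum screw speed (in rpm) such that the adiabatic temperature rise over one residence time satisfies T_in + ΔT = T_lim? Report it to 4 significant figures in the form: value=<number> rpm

Convert throughput: Q = 287.2 kg/h = 287.2/3600 = 0.0797778 kg/s
t_res = M / Q_s = 13.66 / 0.0797778 = 171.226 s
Convert to metres: D = 0.1349 m, h = 0.00693 m
ΔT_a = T_lim − T_in = 280.0 °C − 226.0 °C = 54 K
γ̇_max² = ΔT_a·ρ·cp / (η·t_res) = [54 × 1279 × 2489] / [472 × 171.226] = 2127.05 s⁻²
γ̇_max = sqrt(2127.05) = 46.12 s⁻¹
Solve γ̇ = πDN/h for N: N_max = γ̇_max·h/(π·D) = 46.12 × 0.00693 / (π × 0.1349) = 0.754155 rev/s = 45.2493 rpm

value=45.25 rpm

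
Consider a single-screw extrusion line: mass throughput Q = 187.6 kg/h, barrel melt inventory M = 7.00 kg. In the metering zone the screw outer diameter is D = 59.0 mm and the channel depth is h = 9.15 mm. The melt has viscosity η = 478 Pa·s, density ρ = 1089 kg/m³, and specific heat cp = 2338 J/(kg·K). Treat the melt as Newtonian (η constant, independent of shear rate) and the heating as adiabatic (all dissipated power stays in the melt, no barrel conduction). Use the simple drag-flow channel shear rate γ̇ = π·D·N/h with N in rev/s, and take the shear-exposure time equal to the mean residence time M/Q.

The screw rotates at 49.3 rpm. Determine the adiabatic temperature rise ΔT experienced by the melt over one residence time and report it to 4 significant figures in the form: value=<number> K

Throughput in SI: Q_s = 187.6 kg/h ÷ 3600 s/h = 0.0521111 kg/s
t_res = M / Q_s = 7.00 / 0.0521111 = 134.328 s
D = 59.0 mm = 0.059 m;  h = 9.15 mm = 0.00915 m;  N = 49.3 rpm / 60 = 0.821667 rev/s
γ̇ = π·D·N / h = π · 0.059 · 0.821667 / 0.00915 = 16.6447 s⁻¹
Adiabatic rise: ΔT = η γ̇² t_res / (ρ cp) = 478·(16.6447)²·134.328 / (1089·2338) = 6.98676 K

value=6.987 K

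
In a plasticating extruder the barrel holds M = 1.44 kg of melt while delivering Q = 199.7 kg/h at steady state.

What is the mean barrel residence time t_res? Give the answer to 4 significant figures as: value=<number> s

Throughput in SI: Q_s = 199.7 kg/h ÷ 3600 s/h = 0.0554722 kg/s
Mean residence time: t_res = M/Q_s = 1.44 kg / 0.0554722 kg/s = 25.9589 s

value=25.96 s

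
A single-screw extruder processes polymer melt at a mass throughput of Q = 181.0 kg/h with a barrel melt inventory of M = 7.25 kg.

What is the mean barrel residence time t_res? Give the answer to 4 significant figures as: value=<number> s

Q_s = Q / 3600 = 181.0 / 3600 = 0.0502778 kg/s
Mean residence time: t_res = M/Q_s = 7.25 kg / 0.0502778 kg/s = 144.199 s

value=144.2 s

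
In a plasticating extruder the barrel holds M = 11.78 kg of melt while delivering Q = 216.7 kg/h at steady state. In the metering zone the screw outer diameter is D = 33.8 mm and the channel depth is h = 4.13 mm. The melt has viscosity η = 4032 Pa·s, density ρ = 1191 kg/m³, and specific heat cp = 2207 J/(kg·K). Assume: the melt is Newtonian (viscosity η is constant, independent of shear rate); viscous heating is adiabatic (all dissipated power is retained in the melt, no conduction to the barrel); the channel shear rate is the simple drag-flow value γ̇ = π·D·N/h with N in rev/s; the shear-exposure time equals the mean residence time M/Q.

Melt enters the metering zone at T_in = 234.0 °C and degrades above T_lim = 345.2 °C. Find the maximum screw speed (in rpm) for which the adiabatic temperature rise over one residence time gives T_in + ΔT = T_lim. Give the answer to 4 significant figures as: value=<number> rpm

Convert throughput: Q = 216.7 kg/h = 216.7/3600 = 0.0601944 kg/s
t_res = M / Q_s = 11.78 ÷ 0.0601944 = 195.699 s
D = 33.8 mm = 0.0338 m;  h = 4.13 mm = 0.00413 m
ΔT_a = T_lim − T_in = 345.2 °C − 234.0 °C = 111.2 K
γ̇_max² = ΔT_a·ρ·cp / (η·t_res) = [111.2 × 1191 × 2207] / [4032 × 195.699] = 370.433 s⁻²
Take the square root: γ̇_max = √(370.433) = 19.2466 s⁻¹
N_max = γ̇_max·h / (π·D) = 19.2466 · 0.00413 / (π · 0.0338) = 0.74858 rev/s = 44.9148 rpm

value=44.91 rpm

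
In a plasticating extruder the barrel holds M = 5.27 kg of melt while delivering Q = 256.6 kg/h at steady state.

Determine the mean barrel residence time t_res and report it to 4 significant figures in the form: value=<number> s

value=73.94 s

Q_s = Q / 3600 = 256.6 / 3600 = 0.0712778 kg/s
t_res = M / Q_s = 5.27 ÷ 0.0712778 = 73.9361 s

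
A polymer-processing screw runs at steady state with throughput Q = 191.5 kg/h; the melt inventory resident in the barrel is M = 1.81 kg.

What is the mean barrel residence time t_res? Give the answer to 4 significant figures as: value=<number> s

value=34.03 s

Throughput in SI: Q_s = 191.5 kg/h ÷ 3600 s/h = 0.0531944 kg/s
Mean residence time: t_res = M/Q_s = 1.81 kg / 0.0531944 kg/s = 34.0261 s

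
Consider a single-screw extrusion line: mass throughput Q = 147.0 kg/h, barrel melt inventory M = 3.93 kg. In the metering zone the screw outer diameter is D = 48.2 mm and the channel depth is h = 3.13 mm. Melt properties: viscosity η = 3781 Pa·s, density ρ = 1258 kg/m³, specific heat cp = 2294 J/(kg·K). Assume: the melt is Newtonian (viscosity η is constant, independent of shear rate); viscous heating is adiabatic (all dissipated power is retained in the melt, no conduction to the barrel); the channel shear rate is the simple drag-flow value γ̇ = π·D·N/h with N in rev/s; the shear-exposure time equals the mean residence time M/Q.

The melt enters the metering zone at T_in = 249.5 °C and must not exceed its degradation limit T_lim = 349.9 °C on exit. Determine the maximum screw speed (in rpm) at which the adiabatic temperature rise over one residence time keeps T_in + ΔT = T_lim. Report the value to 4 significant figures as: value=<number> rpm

Convert throughput: Q = 147.0 kg/h = 147.0/3600 = 0.0408333 kg/s
t_res = M / Q_s = 3.93 ÷ 0.0408333 = 96.2449 s
Geometry in SI: D = 48.2 mm → 0.0482 m, h = 3.13 mm → 0.00313 m
ΔT_a = T_lim − T_in = 349.9 − 249.5 = 100.4 K
Invert ΔT = ηγ̇²t_res/(ρcp) for γ̇: γ̇_max² = ΔT_a ρ cp / (η t_res) = 100.4·1258·2294 / (3781·96.2449) = 796.202 s⁻²
Take the square root: γ̇_max = √(796.202) = 28.2171 s⁻¹
N_max = γ̇_max h / (πD) = 28.2171·0.00313/(π·0.0482) = 0.583256 rev/s → ×60 = 34.9954 rpm

value=35.00 rpm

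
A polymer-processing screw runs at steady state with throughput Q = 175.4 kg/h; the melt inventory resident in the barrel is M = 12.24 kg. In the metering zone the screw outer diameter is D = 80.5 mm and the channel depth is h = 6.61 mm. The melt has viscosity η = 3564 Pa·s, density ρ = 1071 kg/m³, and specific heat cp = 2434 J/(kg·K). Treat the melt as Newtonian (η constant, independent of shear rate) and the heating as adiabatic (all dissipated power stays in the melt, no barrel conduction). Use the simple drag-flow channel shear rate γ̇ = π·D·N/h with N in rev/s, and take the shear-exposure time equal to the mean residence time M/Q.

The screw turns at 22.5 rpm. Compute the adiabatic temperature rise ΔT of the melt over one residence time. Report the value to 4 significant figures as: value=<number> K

Throughput in SI: Q_s = 175.4 kg/h ÷ 3600 s/h = 0.0487222 kg/s
t_res = M / Q_s = 12.24 ÷ 0.0487222 = 251.22 s
Convert to SI: D = 0.0805 m, h = 0.00661 m, N = 22.5/60 = 0.375 rev/s
Shear rate: γ̇ = πDN/h = π·0.0805·0.375/0.00661 = 14.3475 s⁻¹
Adiabatic rise: ΔT = η γ̇² t_res / (ρ cp) = 3564·(14.3475)²·251.22 / (1071·2434) = 70.7022 K

value=70.70 K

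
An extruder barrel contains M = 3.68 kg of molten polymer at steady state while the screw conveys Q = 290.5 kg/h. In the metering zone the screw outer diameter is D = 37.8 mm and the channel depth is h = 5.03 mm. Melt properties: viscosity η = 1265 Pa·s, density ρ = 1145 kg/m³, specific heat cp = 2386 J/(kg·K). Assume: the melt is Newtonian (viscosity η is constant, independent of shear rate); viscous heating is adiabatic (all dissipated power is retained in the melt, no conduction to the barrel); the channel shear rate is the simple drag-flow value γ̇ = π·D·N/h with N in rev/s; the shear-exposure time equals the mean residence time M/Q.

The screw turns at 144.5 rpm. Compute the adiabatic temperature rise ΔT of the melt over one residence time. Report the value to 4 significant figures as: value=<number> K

value=68.27 K

Q_s = Q / 3600 = 290.5 / 3600 = 0.0806944 kg/s
Mean residence time: t_res = M/Q_s = 3.68 kg / 0.0806944 kg/s = 45.6041 s
Convert to SI: D = 0.0378 m, h = 0.00503 m, N = 144.5/60 = 2.40833 rev/s
γ̇ = π D N / h = (π)(0.0378)(2.40833) / 0.00503 = 56.8578 s⁻¹
Adiabatic rise: ΔT = η γ̇² t_res / (ρ cp) = 1265·(56.8578)²·45.6041 / (1145·2386) = 68.2652 K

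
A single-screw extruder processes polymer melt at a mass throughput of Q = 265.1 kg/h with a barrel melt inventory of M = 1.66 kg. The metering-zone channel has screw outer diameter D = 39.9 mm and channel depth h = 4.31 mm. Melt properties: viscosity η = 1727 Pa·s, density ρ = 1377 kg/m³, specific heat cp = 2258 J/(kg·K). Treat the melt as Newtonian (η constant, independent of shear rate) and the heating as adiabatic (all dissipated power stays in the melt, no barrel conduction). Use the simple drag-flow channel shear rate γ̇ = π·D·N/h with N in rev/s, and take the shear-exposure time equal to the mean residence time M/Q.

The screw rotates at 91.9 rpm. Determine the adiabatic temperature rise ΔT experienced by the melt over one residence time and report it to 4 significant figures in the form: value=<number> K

value=24.85 K

Q_s = Q / 3600 = 265.1 / 3600 = 0.0736389 kg/s
t_res = M / Q_s = 1.66 / 0.0736389 = 22.5424 s
D = 39.9 mm = 0.0399 m;  h = 4.31 mm = 0.00431 m;  N = 91.9 rpm / 60 = 1.53167 rev/s
γ̇ = π D N / h = (π)(0.0399)(1.53167) / 0.00431 = 44.5461 s⁻¹
ΔT = η·γ̇²·t_res/(ρ·cp) = [1727 × 44.5461² × 22.5424] / [1377 × 2258] = 24.8459 K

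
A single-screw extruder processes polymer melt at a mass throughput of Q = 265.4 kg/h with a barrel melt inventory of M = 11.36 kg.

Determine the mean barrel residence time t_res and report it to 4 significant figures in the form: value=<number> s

Throughput in SI: Q_s = 265.4 kg/h ÷ 3600 s/h = 0.0737222 kg/s
t_res = M / Q_s = 11.36 / 0.0737222 = 154.092 s

value=154.1 s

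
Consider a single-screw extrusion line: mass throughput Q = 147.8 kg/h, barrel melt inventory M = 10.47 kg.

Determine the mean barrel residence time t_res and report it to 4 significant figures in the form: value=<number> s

value=255.0 s

Q_s = Q / 3600 = 147.8 / 3600 = 0.0410556 kg/s
t_res = M / Q_s = 10.47 ÷ 0.0410556 = 255.02 s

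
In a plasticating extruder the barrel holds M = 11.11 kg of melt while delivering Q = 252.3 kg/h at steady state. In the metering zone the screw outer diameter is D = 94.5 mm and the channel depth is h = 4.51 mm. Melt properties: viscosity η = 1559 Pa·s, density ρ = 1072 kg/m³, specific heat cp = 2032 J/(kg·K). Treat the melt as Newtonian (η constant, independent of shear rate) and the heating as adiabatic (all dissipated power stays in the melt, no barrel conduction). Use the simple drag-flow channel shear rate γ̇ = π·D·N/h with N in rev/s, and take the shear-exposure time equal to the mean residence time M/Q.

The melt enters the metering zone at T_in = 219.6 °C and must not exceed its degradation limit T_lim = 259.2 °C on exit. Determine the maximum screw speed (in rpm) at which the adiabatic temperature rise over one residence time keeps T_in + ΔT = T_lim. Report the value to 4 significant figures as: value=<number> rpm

Convert throughput: Q = 252.3 kg/h = 252.3/3600 = 0.0700833 kg/s
t_res = M / Q_s = 11.11 ÷ 0.0700833 = 158.526 s
D = 94.5 mm = 0.0945 m;  h = 4.51 mm = 0.00451 m
ΔT_a = T_lim − T_in = 259.2 °C − 219.6 °C = 39.6 K
Invert ΔT = ηγ̇²t_res/(ρcp) for γ̇: γ̇_max² = ΔT_a ρ cp / (η t_res) = 39.6·1072·2032 / (1559·158.526) = 349.034 s⁻²
γ̇_max = sqrt(349.034) = 18.6825 s⁻¹
N_max = γ̇_max·h / (π·D) = 18.6825 · 0.00451 / (π · 0.0945) = 0.283811 rev/s = 17.0287 rpm

value=17.03 rpm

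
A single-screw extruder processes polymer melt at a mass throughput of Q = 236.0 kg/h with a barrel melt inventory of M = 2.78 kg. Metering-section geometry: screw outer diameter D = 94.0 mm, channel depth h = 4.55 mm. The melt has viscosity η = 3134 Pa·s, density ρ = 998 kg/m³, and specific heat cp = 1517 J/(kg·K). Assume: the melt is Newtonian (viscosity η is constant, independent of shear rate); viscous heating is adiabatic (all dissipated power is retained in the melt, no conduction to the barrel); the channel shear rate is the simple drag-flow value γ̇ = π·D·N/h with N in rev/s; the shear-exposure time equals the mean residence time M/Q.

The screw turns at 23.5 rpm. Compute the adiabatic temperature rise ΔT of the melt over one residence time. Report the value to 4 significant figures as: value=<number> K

Convert throughput: Q = 236.0 kg/h = 236.0/3600 = 0.0655556 kg/s
t_res = M / Q_s = 2.78 ÷ 0.0655556 = 42.4068 s
Geometry in metres: D = 94.0 mm → 0.094 m, h = 4.55 mm → 0.00455 m; screw speed N = 23.5 rpm = 0.391667 rev/s
Shear rate: γ̇ = πDN/h = π·0.094·0.391667/0.00455 = 25.4204 s⁻¹
ΔT = η·γ̇²·t_res / (ρ·cp) = 3134 · (25.4204)² · 42.4068 / (998 · 1517) = 56.7262 K

value=56.73 K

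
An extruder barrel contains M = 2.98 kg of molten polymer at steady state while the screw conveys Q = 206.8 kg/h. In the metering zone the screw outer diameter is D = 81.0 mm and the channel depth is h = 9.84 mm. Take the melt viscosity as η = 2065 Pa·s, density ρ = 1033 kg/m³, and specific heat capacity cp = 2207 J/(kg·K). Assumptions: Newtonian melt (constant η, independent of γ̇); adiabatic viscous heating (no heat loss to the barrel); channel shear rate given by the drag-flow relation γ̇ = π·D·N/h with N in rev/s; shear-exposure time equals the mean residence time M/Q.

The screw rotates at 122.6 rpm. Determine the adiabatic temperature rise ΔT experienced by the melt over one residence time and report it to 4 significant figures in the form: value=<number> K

value=131.2 K

Throughput in SI: Q_s = 206.8 kg/h ÷ 3600 s/h = 0.0574444 kg/s
t_res = M / Q_s = 2.98 / 0.0574444 = 51.8762 s
Geometry in metres: D = 81.0 mm → 0.081 m, h = 9.84 mm → 0.00984 m; screw speed N = 122.6 rpm = 2.04333 rev/s
Shear rate: γ̇ = πDN/h = π·0.081·2.04333/0.00984 = 52.842 s⁻¹
Adiabatic rise: ΔT = η γ̇² t_res / (ρ cp) = 2065·(52.842)²·51.8762 / (1033·2207) = 131.203 K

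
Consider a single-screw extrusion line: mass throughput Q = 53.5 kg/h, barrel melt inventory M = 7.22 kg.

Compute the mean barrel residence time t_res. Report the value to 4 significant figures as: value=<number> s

value=485.8 s

Throughput in SI: Q_s = 53.5 kg/h ÷ 3600 s/h = 0.0148611 kg/s
Mean residence time: t_res = M/Q_s = 7.22 kg / 0.0148611 kg/s = 485.832 s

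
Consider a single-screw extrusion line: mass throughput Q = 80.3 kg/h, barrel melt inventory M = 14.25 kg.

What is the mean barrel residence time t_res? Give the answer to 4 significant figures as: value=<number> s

Q_s = Q / 3600 = 80.3 / 3600 = 0.0223056 kg/s
t_res = M / Q_s = 14.25 ÷ 0.0223056 = 638.854 s

value=638.9 s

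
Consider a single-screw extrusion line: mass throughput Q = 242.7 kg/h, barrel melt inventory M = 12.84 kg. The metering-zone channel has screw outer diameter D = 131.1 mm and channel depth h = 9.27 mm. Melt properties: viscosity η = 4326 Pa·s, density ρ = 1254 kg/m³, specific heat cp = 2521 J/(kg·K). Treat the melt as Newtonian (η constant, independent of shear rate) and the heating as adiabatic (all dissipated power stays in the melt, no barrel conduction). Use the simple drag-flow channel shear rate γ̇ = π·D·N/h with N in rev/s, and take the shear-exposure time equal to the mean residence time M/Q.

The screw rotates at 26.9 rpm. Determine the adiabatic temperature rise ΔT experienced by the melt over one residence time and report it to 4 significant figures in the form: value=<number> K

value=103.4 K

Throughput in SI: Q_s = 242.7 kg/h ÷ 3600 s/h = 0.0674167 kg/s
t_res = M / Q_s = 12.84 / 0.0674167 = 190.457 s
Convert to SI: D = 0.1311 m, h = 0.00927 m, N = 26.9/60 = 0.448333 rev/s
γ̇ = π D N / h = (π)(0.1311)(0.448333) / 0.00927 = 19.9193 s⁻¹
ΔT = η·γ̇²·t_res / (ρ·cp) = 4326 · (19.9193)² · 190.457 / (1254 · 2521) = 103.41 K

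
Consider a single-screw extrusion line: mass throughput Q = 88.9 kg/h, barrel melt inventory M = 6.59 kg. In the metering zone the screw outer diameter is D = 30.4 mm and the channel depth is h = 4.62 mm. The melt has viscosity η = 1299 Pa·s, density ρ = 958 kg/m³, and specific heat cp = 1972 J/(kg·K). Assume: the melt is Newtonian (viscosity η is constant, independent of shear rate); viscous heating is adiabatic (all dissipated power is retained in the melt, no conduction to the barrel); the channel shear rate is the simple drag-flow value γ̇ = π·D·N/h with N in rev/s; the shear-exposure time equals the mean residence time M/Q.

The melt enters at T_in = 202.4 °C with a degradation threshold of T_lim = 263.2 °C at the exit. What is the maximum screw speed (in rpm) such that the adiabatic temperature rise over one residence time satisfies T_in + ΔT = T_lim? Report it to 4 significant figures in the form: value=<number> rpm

Q_s = Q / 3600 = 88.9 / 3600 = 0.0246944 kg/s
t_res = M / Q_s = 6.59 / 0.0246944 = 266.862 s
Geometry in SI: D = 30.4 mm → 0.0304 m, h = 4.62 mm → 0.00462 m
ΔT_a = T_lim − T_in = 263.2 °C − 202.4 °C = 60.8 K
γ̇_max² = ΔT_a·ρ·cp / (η·t_res) = [60.8 × 958 × 1972] / [1299 × 266.862] = 331.345 s⁻²
Take the square root: γ̇_max = √(331.345) = 18.2029 s⁻¹
Solve γ̇ = πDN/h for N: N_max = γ̇_max·h/(π·D) = 18.2029 × 0.00462 / (π × 0.0304) = 0.88056 rev/s = 52.8336 rpm

value=52.83 rpm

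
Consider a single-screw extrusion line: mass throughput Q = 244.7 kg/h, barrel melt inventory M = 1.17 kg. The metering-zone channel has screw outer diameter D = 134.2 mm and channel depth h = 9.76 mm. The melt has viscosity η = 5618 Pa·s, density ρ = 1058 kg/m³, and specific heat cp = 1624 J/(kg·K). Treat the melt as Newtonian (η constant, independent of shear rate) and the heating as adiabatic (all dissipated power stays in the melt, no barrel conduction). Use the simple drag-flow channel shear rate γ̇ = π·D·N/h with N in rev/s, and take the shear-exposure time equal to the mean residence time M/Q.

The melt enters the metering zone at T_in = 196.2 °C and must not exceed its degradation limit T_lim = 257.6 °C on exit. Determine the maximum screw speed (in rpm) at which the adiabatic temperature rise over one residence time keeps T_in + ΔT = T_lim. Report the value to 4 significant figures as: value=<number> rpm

value=45.88 rpm

Q_s = Q / 3600 = 244.7 / 3600 = 0.0679722 kg/s
Mean residence time: t_res = M/Q_s = 1.17 kg / 0.0679722 kg/s = 17.2129 s
Geometry in SI: D = 134.2 mm → 0.1342 m, h = 9.76 mm → 0.00976 m
Allowable rise: ΔT_a = T_lim − T_in = 257.6 − 196.2 = 61.4 K
Invert ΔT = ηγ̇²t_res/(ρcp) for γ̇: γ̇_max² = ΔT_a ρ cp / (η t_res) = 61.4·1058·1624 / (5618·17.2129) = 1090.95 s⁻²
Take the square root: γ̇_max = √(1090.95) = 33.0295 s⁻¹
Solve γ̇ = πDN/h for N: N_max = γ̇_max·h/(π·D) = 33.0295 × 0.00976 / (π × 0.1342) = 0.764627 rev/s = 45.8776 rpm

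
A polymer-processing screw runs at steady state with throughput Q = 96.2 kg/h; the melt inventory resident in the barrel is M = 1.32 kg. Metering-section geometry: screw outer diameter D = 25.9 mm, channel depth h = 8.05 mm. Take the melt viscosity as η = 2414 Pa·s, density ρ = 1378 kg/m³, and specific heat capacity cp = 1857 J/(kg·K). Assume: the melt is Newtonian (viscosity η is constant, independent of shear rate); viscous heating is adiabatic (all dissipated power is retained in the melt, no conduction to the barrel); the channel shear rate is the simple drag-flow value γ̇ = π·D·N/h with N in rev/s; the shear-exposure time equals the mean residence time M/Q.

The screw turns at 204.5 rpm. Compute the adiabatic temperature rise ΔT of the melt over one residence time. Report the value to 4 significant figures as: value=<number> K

Throughput in SI: Q_s = 96.2 kg/h ÷ 3600 s/h = 0.0267222 kg/s
t_res = M / Q_s = 1.32 / 0.0267222 = 49.3971 s
Geometry in metres: D = 25.9 mm → 0.0259 m, h = 8.05 mm → 0.00805 m; screw speed N = 204.5 rpm = 3.40833 rev/s
γ̇ = π·D·N / h = π · 0.0259 · 3.40833 / 0.00805 = 34.4505 s⁻¹
ΔT = η·γ̇²·t_res / (ρ·cp) = 2414 · (34.4505)² · 49.3971 / (1378 · 1857) = 55.3056 K

value=55.31 K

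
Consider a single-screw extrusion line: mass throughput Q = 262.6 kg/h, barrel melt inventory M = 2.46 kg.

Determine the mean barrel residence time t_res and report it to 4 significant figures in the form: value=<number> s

value=33.72 s

Q_s = Q / 3600 = 262.6 / 3600 = 0.0729444 kg/s
t_res = M / Q_s = 2.46 ÷ 0.0729444 = 33.7243 s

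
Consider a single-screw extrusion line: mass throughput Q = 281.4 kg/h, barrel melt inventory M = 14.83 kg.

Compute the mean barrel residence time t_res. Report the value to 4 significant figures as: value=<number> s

Throughput in SI: Q_s = 281.4 kg/h ÷ 3600 s/h = 0.0781667 kg/s
Mean residence time: t_res = M/Q_s = 14.83 kg / 0.0781667 kg/s = 189.723 s

value=189.7 s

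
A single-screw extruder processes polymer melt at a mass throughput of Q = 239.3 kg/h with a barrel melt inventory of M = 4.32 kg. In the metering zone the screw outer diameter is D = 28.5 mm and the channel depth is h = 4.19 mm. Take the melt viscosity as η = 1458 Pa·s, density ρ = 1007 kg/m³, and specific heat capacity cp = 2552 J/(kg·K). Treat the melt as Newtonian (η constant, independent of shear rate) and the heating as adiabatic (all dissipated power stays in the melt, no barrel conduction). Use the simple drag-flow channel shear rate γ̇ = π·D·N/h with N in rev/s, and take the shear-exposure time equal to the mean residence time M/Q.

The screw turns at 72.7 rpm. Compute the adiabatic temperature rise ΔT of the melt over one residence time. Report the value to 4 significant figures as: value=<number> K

value=24.72 K

Convert throughput: Q = 239.3 kg/h = 239.3/3600 = 0.0664722 kg/s
t_res = M / Q_s = 4.32 / 0.0664722 = 64.9896 s
Convert to SI: D = 0.0285 m, h = 0.00419 m, N = 72.7/60 = 1.21167 rev/s
γ̇ = π·D·N / h = π · 0.0285 · 1.21167 / 0.00419 = 25.8919 s⁻¹
ΔT = η·γ̇²·t_res / (ρ·cp) = 1458 · (25.8919)² · 64.9896 / (1007 · 2552) = 24.7183 K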